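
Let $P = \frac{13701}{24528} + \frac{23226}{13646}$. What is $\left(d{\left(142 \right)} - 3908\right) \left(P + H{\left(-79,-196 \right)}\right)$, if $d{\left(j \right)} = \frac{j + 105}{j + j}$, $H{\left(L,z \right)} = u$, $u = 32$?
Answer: $- \frac{2120741559275625}{15842896832} \approx -1.3386 \cdot 10^{5}$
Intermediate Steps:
$H{\left(L,z \right)} = 32$
$d{\left(j \right)} = \frac{105 + j}{2 j}$
$P = \frac{126108529}{55784848}$ ($P = 13701 \cdot \frac{1}{24528} + 23226 \cdot \frac{1}{13646} = \frac{4567}{8176} + \frac{11613}{6823} = \frac{126108529}{55784848} \approx 2.2606$)
$\left(d{\left(142 \right)} - 3908\right) \left(P + H{\left(-79,-196 \right)}\right) = \left(\frac{105 + 142}{2 \cdot 142} - 3908\right) \left(\frac{126108529}{55784848} + 32\right) = \left(\frac{1}{2} \cdot \frac{1}{142} \cdot 247 - 3908\right) \frac{1911223665}{55784848} = \left(\frac{247}{284} - 3908\right) \frac{1911223665}{55784848} = \left(- \frac{1109625}{284}\right) \frac{1911223665}{55784848} = - \frac{2120741559275625}{15842896832}$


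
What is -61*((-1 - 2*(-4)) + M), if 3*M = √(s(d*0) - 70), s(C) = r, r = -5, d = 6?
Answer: -427 - 305*I*√3/3 ≈ -427.0 - 176.09*I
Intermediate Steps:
s(C) = -5
M = 5*I*√3/3 (M = √(-5 - 70)/3 = √(-75)/3 = (5*I*√3)/3 = 5*I*√3/3 ≈ 2.8868*I)
-61*((-1 - 2*(-4)) + M) = -61*((-1 - 2*(-4)) + 5*I*√3/3) = -61*((-1 + 8) + 5*I*√3/3) = -61*(7 + 5*I*√3/3) = -427 - 305*I*√3/3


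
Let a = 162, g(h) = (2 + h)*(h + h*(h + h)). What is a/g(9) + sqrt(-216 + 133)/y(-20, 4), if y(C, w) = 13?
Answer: 18/209 + I*sqrt(83)/13 ≈ 0.086124 + 0.7008*I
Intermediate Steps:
g(h) = (2 + h)*(h + 2*h**2) (g(h) = (2 + h)*(h + h*(2*h)) = (2 + h)*(h + 2*h**2))
a/g(9) + sqrt(-216 + 133)/y(-20, 4) = 162/((9*(2 + 2*9**2 + 5*9))) + sqrt(-216 + 133)/13 = 162/((9*(2 + 2*81 + 45))) + sqrt(-83)*(1/13) = 162/((9*(2 + 162 + 45))) + (I*sqrt(83))*(1/13) = 162/((9*209)) + I*sqrt(83)/13 = 162/1881 + I*sqrt(83)/13 = 162*(1/1881) + I*sqrt(83)/13 = 18/209 + I*sqrt(83)/13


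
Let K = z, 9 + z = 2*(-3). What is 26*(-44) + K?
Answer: -1159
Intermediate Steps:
z = -15 (z = -9 + 2*(-3) = -9 - 6 = -15)
K = -15
26*(-44) + K = 26*(-44) - 15 = -1144 - 15 = -1159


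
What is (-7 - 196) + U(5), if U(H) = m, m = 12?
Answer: -191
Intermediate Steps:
U(H) = 12
(-7 - 196) + U(5) = (-7 - 196) + 12 = -203 + 12 = -191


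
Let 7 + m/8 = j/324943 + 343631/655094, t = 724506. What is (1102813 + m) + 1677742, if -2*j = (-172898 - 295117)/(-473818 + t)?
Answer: 18547174784978133800197/6670438217341712 ≈ 2.7805e+6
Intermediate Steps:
j = 468015/501376 (j = -(-172898 - 295117)/(2*(-473818 + 724506)) = -(-468015)/(2*250688) = -½*(-468015/250688) = 468015/501376 ≈ 0.93346)
m = -345552442450209963/6670438217341712 (m = -56 + 8*((468015/501376)/324943 + 343631/655094) = -56 + 8*((468015/501376)*(1/324943) + 343631*(1/655094)) = -56 + 8*(468015/162918621568 + 343631/655094) = -56 + 8*(27992097720925909/53363505738733696) = -56 + 27992097720925909/6670438217341712 = -345552442450209963/6670438217341712 ≈ -51.804)
(1102813 + m) + 1677742 = (1102813 - 345552442450209963/6670438217341712) + 1677742 = 7355900429338815225893/6670438217341712 + 1677742 = 18547174784978133800197/6670438217341712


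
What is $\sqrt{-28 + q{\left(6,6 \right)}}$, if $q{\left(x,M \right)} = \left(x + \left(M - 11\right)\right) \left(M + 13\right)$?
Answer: $3 i \approx 3.0 i$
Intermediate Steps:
$q{\left(x,M \right)} = \left(13 + M\right) \left(-11 + M + x\right)$ ($q{\left(x,M \right)} = \left(x + \left(M - 11\right)\right) \left(13 + M\right) = \left(x + \left(-11 + M\right)\right) \left(13 + M\right) = \left(-11 + M + x\right) \left(13 + M\right) = \left(13 + M\right) \left(-11 + M + x\right)$)
$\sqrt{-28 + q{\left(6,6 \right)}} = \sqrt{-28 + \left(-143 + 6^{2} + 2 \cdot 6 + 13 \cdot 6 + 6 \cdot 6\right)} = \sqrt{-28 + \left(-143 + 36 + 12 + 78 + 36\right)} = \sqrt{-28 + 19} = \sqrt{-9} = 3 i$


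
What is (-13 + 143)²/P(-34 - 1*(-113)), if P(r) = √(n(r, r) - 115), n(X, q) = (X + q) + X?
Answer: 8450*√122/61 ≈ 1530.1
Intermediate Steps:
n(X, q) = q + 2*X
P(r) = √(-115 + 3*r) (P(r) = √((r + 2*r) - 115) = √(3*r - 115) = √(-115 + 3*r))
(-13 + 143)²/P(-34 - 1*(-113)) = (-13 + 143)²/(√(-115 + 3*(-34 - 1*(-113)))) = 130²/(√(-115 + 3*(-34 + 113))) = 16900/(√(-115 + 3*79)) = 16900/(√(-115 + 237)) = 16900/(√122) = 16900*(√122/122) = 8450*√122/61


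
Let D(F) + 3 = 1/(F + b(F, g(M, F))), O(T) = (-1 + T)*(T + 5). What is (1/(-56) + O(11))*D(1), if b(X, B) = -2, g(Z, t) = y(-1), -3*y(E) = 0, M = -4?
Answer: -8959/14 ≈ -639.93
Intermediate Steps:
y(E) = 0 (y(E) = -1/3*0 = 0)
g(Z, t) = 0
O(T) = (-1 + T)*(5 + T)
D(F) = -3 + 1/(-2 + F) (D(F) = -3 + 1/(F - 2) = -3 + 1/(-2 + F))
(1/(-56) + O(11))*D(1) = (1/(-56) + (-5 + 11**2 + 4*11))*((7 - 3*1)/(-2 + 1)) = (-1/56 + (-5 + 121 + 44))*((7 - 3)/(-1)) = (-1/56 + 160)*(-1*4) = (8959/56)*(-4) = -8959/14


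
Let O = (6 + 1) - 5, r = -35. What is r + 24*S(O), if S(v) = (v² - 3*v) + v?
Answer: -35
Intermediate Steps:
O = 2 (O = 7 - 5 = 2)
S(v) = v² - 2*v
r + 24*S(O) = -35 + 24*(2*(-2 + 2)) = -35 + 24*(2*0) = -35 + 24*0 = -35 + 0 = -35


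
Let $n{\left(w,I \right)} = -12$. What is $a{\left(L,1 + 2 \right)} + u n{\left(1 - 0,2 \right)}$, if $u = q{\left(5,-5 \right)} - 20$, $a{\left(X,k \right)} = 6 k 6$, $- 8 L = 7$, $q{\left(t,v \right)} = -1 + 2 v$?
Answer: $480$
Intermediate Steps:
$L = - \frac{7}{8}$ ($L = \left(- \frac{1}{8}\right) 7 = - \frac{7}{8} \approx -0.875$)
$a{\left(X,k \right)} = 36 k$
$u = -31$ ($u = \left(-1 + 2 \left(-5\right)\right) - 20 = \left(-1 - 10\right) - 20 = -11 - 20 = -31$)
$a{\left(L,1 + 2 \right)} + u n{\left(1 - 0,2 \right)} = 36 \left(1 + 2\right) - -372 = 36 \cdot 3 + 372 = 108 + 372 = 480$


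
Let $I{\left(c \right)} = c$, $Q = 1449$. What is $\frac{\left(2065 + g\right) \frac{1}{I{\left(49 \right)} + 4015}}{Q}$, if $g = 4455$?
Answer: $\frac{815}{736092} \approx 0.0011072$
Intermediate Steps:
$\frac{\left(2065 + g\right) \frac{1}{I{\left(49 \right)} + 4015}}{Q} = \frac{\left(2065 + 4455\right) \frac{1}{49 + 4015}}{1449} = \frac{6520}{4064} \cdot \frac{1}{1449} = 6520 \cdot \frac{1}{4064} \cdot \frac{1}{1449} = \frac{815}{508} \cdot \frac{1}{1449} = \frac{815}{736092}$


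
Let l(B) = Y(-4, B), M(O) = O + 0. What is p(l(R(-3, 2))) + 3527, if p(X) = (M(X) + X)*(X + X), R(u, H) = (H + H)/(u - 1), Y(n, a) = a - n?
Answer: 3563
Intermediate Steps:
M(O) = O
R(u, H) = 2*H/(-1 + u) (R(u, H) = (2*H)/(-1 + u) = 2*H/(-1 + u))
l(B) = 4 + B (l(B) = B - 1*(-4) = B + 4 = 4 + B)
p(X) = 4*X² (p(X) = (X + X)*(X + X) = (2*X)*(2*X) = 4*X²)
p(l(R(-3, 2))) + 3527 = 4*(4 + 2*2/(-1 - 3))² + 3527 = 4*(4 + 2*2/(-4))² + 3527 = 4*(4 + 2*2*(-¼))² + 3527 = 4*(4 - 1)² + 3527 = 4*3² + 3527 = 4*9 + 3527 = 36 + 3527 = 3563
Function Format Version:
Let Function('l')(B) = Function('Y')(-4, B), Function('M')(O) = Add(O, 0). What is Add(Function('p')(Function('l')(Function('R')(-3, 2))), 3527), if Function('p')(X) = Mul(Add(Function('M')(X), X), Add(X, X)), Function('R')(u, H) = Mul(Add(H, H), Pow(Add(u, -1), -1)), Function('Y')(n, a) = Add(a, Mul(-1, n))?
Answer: 3563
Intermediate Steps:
Function('M')(O) = O
Function('R')(u, H) = Mul(2, H, Pow(Add(-1, u), -1)) (Function('R')(u, H) = Mul(Mul(2, H), Pow(Add(-1, u), -1)) = Mul(2, H, Pow(Add(-1, u), -1)))
Function('l')(B) = Add(4, B) (Function('l')(B) = Add(B, Mul(-1, -4)) = Add(B, 4) = Add(4, B))
Function('p')(X) = Mul(4, Pow(X, 2)) (Function('p')(X) = Mul(Add(X, X), Add(X, X)) = Mul(Mul(2, X), Mul(2, X)) = Mul(4, Pow(X, 2)))
Add(Function('p')(Function('l')(Function('R')(-3, 2))), 3527) = Add(Mul(4, Pow(Add(4, Mul(2, 2, Pow(Add(-1, -3), -1))), 2)), 3527) = Add(Mul(4, Pow(Add(4, Mul(2, 2, Pow(-4, -1))), 2)), 3527) = Add(Mul(4, Pow(Add(4, Mul(2, 2, Rational(-1, 4))), 2)), 3527) = Add(Mul(4, Pow(Add(4, -1), 2)), 3527) = Add(Mul(4, Pow(3, 2)), 3527) = Add(Mul(4, 9), 3527) = Add(36, 3527) = 3563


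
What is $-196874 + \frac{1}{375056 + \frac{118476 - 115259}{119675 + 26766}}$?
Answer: $- \frac{10813024674771521}{54923578913} \approx -1.9687 \cdot 10^{5}$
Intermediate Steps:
$-196874 + \frac{1}{375056 + \frac{118476 - 115259}{119675 + 26766}} = -196874 + \frac{1}{375056 + \frac{3217}{146441}} = -196874 + \frac{1}{\frac{54923578913}{146441}} = -196874 + \frac{146441}{54923578913} = - \frac{10813024674771521}{54923578913}$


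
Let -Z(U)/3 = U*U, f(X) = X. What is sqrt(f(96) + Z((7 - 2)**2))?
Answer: I*sqrt(1779) ≈ 42.178*I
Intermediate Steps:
Z(U) = -3*U**2 (Z(U) = -3*U*U = -3*U**2)
sqrt(f(96) + Z((7 - 2)**2)) = sqrt(96 - 3*(7 - 2)**4) = sqrt(96 - 3*(5**2)**2) = sqrt(96 - 3*25**2) = sqrt(96 - 3*625) = sqrt(96 - 1875) = sqrt(-1779) = I*sqrt(1779)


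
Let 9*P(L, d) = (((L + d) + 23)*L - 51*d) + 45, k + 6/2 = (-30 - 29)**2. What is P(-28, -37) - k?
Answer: -9398/3 ≈ -3132.7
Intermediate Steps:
k = 3478 (k = -3 + (-30 - 29)**2 = -3 + (-59)**2 = -3 + 3481 = 3478)
P(L, d) = 5 - 17*d/3 + L*(23 + L + d)/9 (P(L, d) = ((((L + d) + 23)*L - 51*d) + 45)/9 = (((23 + L + d)*L - 51*d) + 45)/9 = ((L*(23 + L + d) - 51*d) + 45)/9 = ((-51*d + L*(23 + L + d)) + 45)/9 = (45 - 51*d + L*(23 + L + d))/9 = 5 - 17*d/3 + L*(23 + L + d)/9)
P(-28, -37) - k = (5 - 17/3*(-37) + (1/9)*(-28)**2 + (23/9)*(-28) + (1/9)*(-28)*(-37)) - 1*3478 = (5 + 629/3 + (1/9)*784 - 644/9 + 1036/9) - 3478 = (5 + 629/3 + 784/9 - 644/9 + 1036/9) - 3478 = 1036/3 - 3478 = -9398/3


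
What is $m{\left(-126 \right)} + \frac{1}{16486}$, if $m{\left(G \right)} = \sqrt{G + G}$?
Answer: $\frac{1}{16486} + 6 i \sqrt{7} \approx 6.0658 \cdot 10^{-5} + 15.875 i$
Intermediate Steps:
$m{\left(G \right)} = \sqrt{2} \sqrt{G}$ ($m{\left(G \right)} = \sqrt{2 G} = \sqrt{2} \sqrt{G}$)
$m{\left(-126 \right)} + \frac{1}{16486} = \sqrt{2} \sqrt{-126} + \frac{1}{16486} = \sqrt{2} \cdot 3 i \sqrt{14} + \frac{1}{16486} = 6 i \sqrt{7} + \frac{1}{16486} = \frac{1}{16486} + 6 i \sqrt{7}$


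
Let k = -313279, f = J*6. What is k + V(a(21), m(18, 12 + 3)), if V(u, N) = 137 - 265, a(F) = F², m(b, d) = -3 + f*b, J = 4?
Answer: -313407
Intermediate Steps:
f = 24 (f = 4*6 = 24)
m(b, d) = -3 + 24*b
V(u, N) = -128
k + V(a(21), m(18, 12 + 3)) = -313279 - 128 = -313407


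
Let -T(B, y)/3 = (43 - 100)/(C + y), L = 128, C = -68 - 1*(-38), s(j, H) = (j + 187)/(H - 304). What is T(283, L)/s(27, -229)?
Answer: -91143/20972 ≈ -4.3459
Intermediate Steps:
s(j, H) = (187 + j)/(-304 + H)
C = -30 (C = -68 + 38 = -30)
T(B, y) = 171/(-30 + y) (T(B, y) = -3*(43 - 100)/(-30 + y) = -(-171)/(-30 + y) = 171/(-30 + y))
T(283, L)/s(27, -229) = (171/(-30 + 128))/(((187 + 27)/(-304 - 229))) = (171/98)/((214/(-533))) = (171*(1/98))/((-1/533*214)) = 171/(98*(-214/533)) = (171/98)*(-533/214) = -91143/20972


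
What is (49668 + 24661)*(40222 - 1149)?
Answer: 2904257017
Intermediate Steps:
(49668 + 24661)*(40222 - 1149) = 74329*39073 = 2904257017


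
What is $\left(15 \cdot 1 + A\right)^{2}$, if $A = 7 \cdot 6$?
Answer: $3249$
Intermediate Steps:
$A = 42$
$\left(15 \cdot 1 + A\right)^{2} = \left(15 \cdot 1 + 42\right)^{2} = \left(15 + 42\right)^{2} = 57^{2} = 3249$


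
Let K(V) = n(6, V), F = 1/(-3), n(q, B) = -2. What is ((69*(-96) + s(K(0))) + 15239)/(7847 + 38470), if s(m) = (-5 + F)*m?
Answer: 25877/138951 ≈ 0.18623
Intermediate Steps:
F = -⅓ ≈ -0.33333
K(V) = -2
s(m) = -16*m/3 (s(m) = (-5 - ⅓)*m = -16*m/3)
((69*(-96) + s(K(0))) + 15239)/(7847 + 38470) = ((69*(-96) - 16/3*(-2)) + 15239)/(7847 + 38470) = ((-6624 + 32/3) + 15239)/46317 = (-19840/3 + 15239)*(1/46317) = (25877/3)*(1/46317) = 25877/138951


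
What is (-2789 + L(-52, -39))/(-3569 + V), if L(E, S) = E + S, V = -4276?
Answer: 192/523 ≈ 0.36711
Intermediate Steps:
(-2789 + L(-52, -39))/(-3569 + V) = (-2789 + (-52 - 39))/(-3569 - 4276) = (-2789 - 91)/(-7845) = -2880*(-1/7845) = 192/523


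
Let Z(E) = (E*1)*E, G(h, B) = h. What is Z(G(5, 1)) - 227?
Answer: -202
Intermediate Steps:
Z(E) = E² (Z(E) = E*E = E²)
Z(G(5, 1)) - 227 = 5² - 227 = 25 - 227 = -202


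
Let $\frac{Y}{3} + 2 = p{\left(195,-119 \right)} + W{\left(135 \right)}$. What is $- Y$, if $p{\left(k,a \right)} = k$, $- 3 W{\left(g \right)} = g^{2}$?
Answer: $17646$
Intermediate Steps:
$W{\left(g \right)} = - \frac{g^{2}}{3}$
$Y = -17646$ ($Y = -6 + 3 \left(195 - \frac{135^{2}}{3}\right) = -6 + 3 \left(195 - 6075\right) = -6 + 3 \left(-5880\right) = -6 - 17640 = -17646$)
$- Y = \left(-1\right) \left(-17646\right) = 17646$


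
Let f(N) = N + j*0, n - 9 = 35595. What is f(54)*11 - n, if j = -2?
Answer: -35010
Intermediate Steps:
n = 35604 (n = 9 + 35595 = 35604)
f(N) = N (f(N) = N - 2*0 = N + 0 = N)
f(54)*11 - n = 54*11 - 1*35604 = 594 - 35604 = -35010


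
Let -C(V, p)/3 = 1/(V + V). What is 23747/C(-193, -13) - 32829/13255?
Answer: 121499764723/39765 ≈ 3.0554e+6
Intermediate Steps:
C(V, p) = -3/(2*V) (C(V, p) = -3/(V + V) = -3*1/(2*V) = -3/(2*V))
23747/C(-193, -13) - 32829/13255 = 23747/((-3/2/(-193))) - 32829/13255 = 23747/((-3/2*(-1/193))) - 32829*1/13255 = 23747/(3/386) - 32829/13255 = 23747*(386/3) - 32829/13255 = 9166342/3 - 32829/13255 = 121499764723/39765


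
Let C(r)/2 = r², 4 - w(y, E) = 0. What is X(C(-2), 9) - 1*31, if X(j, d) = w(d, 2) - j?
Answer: -35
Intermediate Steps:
w(y, E) = 4 (w(y, E) = 4 - 1*0 = 4 + 0 = 4)
C(r) = 2*r²
X(j, d) = 4 - j
X(C(-2), 9) - 1*31 = (4 - 2*(-2)²) - 1*31 = (4 - 2*4) - 31 = (4 - 1*8) - 31 = (4 - 8) - 31 = -4 - 31 = -35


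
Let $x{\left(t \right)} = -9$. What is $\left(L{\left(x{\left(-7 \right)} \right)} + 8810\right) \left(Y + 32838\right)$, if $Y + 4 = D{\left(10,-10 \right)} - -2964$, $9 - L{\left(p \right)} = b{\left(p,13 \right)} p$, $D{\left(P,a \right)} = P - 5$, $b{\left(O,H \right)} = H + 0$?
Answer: $319935608$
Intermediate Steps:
$b{\left(O,H \right)} = H$
$D{\left(P,a \right)} = -5 + P$ ($D{\left(P,a \right)} = P - 5 = -5 + P$)
$L{\left(p \right)} = 9 - 13 p$
$Y = 2965$ ($Y = -4 + \left(\left(-5 + 10\right) - -2964\right) = -4 + \left(5 + 2964\right) = -4 + 2969 = 2965$)
$\left(L{\left(x{\left(-7 \right)} \right)} + 8810\right) \left(Y + 32838\right) = \left(\left(9 - -117\right) + 8810\right) \left(2965 + 32838\right) = \left(\left(9 + 117\right) + 8810\right) 35803 = \left(126 + 8810\right) 35803 = 8936 \cdot 35803 = 319935608$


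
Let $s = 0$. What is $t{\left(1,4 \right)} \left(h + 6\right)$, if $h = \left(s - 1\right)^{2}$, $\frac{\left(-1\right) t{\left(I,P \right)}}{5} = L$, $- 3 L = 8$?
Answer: $\frac{280}{3} \approx 93.333$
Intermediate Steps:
$L = - \frac{8}{3}$ ($L = \left(- \frac{1}{3}\right) 8 = - \frac{8}{3} \approx -2.6667$)
$t{\left(I,P \right)} = \frac{40}{3}$ ($t{\left(I,P \right)} = \left(-5\right) \left(- \frac{8}{3}\right) = \frac{40}{3}$)
$h = 1$ ($h = \left(0 - 1\right)^{2} = \left(-1\right)^{2} = 1$)
$t{\left(1,4 \right)} \left(h + 6\right) = \frac{40 \left(1 + 6\right)}{3} = \frac{40}{3} \cdot 7 = \frac{280}{3}$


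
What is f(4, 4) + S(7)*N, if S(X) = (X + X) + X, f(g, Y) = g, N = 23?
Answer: 487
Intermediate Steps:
S(X) = 3*X (S(X) = 2*X + X = 3*X)
f(4, 4) + S(7)*N = 4 + (3*7)*23 = 4 + 21*23 = 4 + 483 = 487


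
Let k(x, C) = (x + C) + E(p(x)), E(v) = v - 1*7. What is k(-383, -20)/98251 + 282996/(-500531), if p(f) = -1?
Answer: -28010358237/49177671281 ≈ -0.56957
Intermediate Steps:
E(v) = -7 + v (E(v) = v - 7 = -7 + v)
k(x, C) = -8 + C + x (k(x, C) = (x + C) + (-7 - 1) = (C + x) - 8 = -8 + C + x)
k(-383, -20)/98251 + 282996/(-500531) = (-8 - 20 - 383)/98251 + 282996/(-500531) = -411*1/98251 + 282996*(-1/500531) = -411/98251 - 282996/500531 = -28010358237/49177671281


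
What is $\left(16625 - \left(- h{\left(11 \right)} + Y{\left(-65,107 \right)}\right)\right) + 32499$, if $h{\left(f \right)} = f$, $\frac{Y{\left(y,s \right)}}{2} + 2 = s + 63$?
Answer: $48799$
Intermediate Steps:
$Y{\left(y,s \right)} = 122 + 2 s$ ($Y{\left(y,s \right)} = -4 + 2 \left(s + 63\right) = -4 + 2 \left(63 + s\right) = -4 + \left(126 + 2 s\right) = 122 + 2 s$)
$\left(16625 - \left(- h{\left(11 \right)} + Y{\left(-65,107 \right)}\right)\right) + 32499 = \left(16625 - \left(111 + 214\right)\right) + 32499 = \left(16625 + \left(11 - \left(122 + 214\right)\right)\right) + 32499 = \left(16625 + \left(11 - 336\right)\right) + 32499 = \left(16625 - 325\right) + 32499 = 16300 + 32499 = 48799$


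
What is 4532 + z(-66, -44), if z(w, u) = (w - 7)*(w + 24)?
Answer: 7598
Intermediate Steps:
z(w, u) = (-7 + w)*(24 + w)
4532 + z(-66, -44) = 4532 + (-168 + (-66)² + 17*(-66)) = 4532 + (-168 + 4356 - 1122) = 4532 + 3066 = 7598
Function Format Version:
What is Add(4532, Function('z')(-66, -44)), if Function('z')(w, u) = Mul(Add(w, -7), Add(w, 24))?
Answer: 7598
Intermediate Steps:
Function('z')(w, u) = Mul(Add(-7, w), Add(24, w))
Add(4532, Function('z')(-66, -44)) = Add(4532, Add(-168, Pow(-66, 2), Mul(17, -66))) = Add(4532, Add(-168, 4356, -1122)) = Add(4532, 3066) = 7598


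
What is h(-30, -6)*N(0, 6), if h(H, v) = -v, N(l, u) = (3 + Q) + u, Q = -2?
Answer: 42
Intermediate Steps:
N(l, u) = 1 + u (N(l, u) = (3 - 2) + u = 1 + u)
h(-30, -6)*N(0, 6) = (-1*(-6))*(1 + 6) = 6*7 = 42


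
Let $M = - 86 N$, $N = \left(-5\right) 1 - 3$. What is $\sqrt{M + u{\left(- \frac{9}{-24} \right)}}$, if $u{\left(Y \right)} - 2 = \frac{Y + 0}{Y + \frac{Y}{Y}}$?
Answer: $\frac{\sqrt{83523}}{11} \approx 26.273$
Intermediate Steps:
$N = -8$ ($N = -5 - 3 = -8$)
$u{\left(Y \right)} = 2 + \frac{Y}{1 + Y}$ ($u{\left(Y \right)} = 2 + \frac{Y + 0}{Y + \frac{Y}{Y}} = 2 + \frac{Y}{Y + 1} = 2 + \frac{Y}{1 + Y}$)
$M = 688$ ($M = \left(-86\right) \left(-8\right) = 688$)
$\sqrt{M + u{\left(- \frac{9}{-24} \right)}} = \sqrt{688 + \frac{2 + 3 \left(- \frac{9}{-24}\right)}{1 - \frac{9}{-24}}} = \sqrt{688 + \frac{2 + 3 \left(\left(-9\right) \left(- \frac{1}{24}\right)\right)}{1 - - \frac{3}{8}}} = \sqrt{688 + \frac{2 + 3 \cdot \frac{3}{8}}{1 + \frac{3}{8}}} = \sqrt{688 + \frac{2 + \frac{9}{8}}{\frac{11}{8}}} = \sqrt{688 + \frac{8}{11} \cdot \frac{25}{8}} = \sqrt{688 + \frac{25}{11}} = \sqrt{\frac{7593}{11}} = \frac{\sqrt{83523}}{11}$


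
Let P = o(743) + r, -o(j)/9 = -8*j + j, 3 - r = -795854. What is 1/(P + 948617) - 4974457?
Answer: -8910660258330/1791283 ≈ -4.9745e+6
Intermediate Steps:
r = 795857 (r = 3 - 1*(-795854) = 3 + 795854 = 795857)
o(j) = 63*j (o(j) = -9*(-8*j + j) = -(-63)*j = 63*j)
P = 842666 (P = 63*743 + 795857 = 46809 + 795857 = 842666)
1/(P + 948617) - 4974457 = 1/(842666 + 948617) - 4974457 = 1/1791283 - 4974457 = -8910660258330/1791283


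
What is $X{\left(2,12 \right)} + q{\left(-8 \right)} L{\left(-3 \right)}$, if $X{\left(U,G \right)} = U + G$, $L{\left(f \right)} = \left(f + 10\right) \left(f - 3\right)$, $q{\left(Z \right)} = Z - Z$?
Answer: $14$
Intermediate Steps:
$q{\left(Z \right)} = 0$
$L{\left(f \right)} = \left(-3 + f\right) \left(10 + f\right)$ ($L{\left(f \right)} = \left(10 + f\right) \left(-3 + f\right) = \left(-3 + f\right) \left(10 + f\right)$)
$X{\left(U,G \right)} = G + U$
$X{\left(2,12 \right)} + q{\left(-8 \right)} L{\left(-3 \right)} = \left(12 + 2\right) + 0 \left(-30 + \left(-3\right)^{2} + 7 \left(-3\right)\right) = 14 + 0 \left(-30 + 9 - 21\right) = 14 + 0 \left(-42\right) = 14 + 0 = 14$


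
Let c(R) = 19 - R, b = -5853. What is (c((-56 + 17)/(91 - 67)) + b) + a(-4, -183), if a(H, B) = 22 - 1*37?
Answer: -46779/8 ≈ -5847.4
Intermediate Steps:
a(H, B) = -15 (a(H, B) = 22 - 37 = -15)
(c((-56 + 17)/(91 - 67)) + b) + a(-4, -183) = ((19 - (-56 + 17)/(91 - 67)) - 5853) - 15 = ((19 - (-39)/24) - 5853) - 15 = ((19 - 1*(-13/8)) - 5853) - 15 = ((19 + 13/8) - 5853) - 15 = (165/8 - 5853) - 15 = -46659/8 - 15 = -46779/8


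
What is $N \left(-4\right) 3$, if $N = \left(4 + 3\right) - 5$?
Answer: $-24$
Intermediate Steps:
$N = 2$ ($N = 7 - 5 = 2$)
$N \left(-4\right) 3 = 2 \left(-4\right) 3 = \left(-8\right) 3 = -24$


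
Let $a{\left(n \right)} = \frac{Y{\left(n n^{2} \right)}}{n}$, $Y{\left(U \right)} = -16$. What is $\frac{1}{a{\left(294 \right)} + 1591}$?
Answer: $\frac{147}{233869} \approx 0.00062856$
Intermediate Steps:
$a{\left(n \right)} = - \frac{16}{n}$
$\frac{1}{a{\left(294 \right)} + 1591} = \frac{1}{- \frac{16}{294} + 1591} = \frac{1}{\left(-16\right) \frac{1}{294} + 1591} = \frac{1}{- \frac{8}{147} + 1591} = \frac{1}{\frac{233869}{147}} = \frac{147}{233869}$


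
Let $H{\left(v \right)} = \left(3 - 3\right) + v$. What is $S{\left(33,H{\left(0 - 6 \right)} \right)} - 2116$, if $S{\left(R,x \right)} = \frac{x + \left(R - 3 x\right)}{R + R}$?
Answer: $- \frac{46537}{22} \approx -2115.3$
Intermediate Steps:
$H{\left(v \right)} = v$ ($H{\left(v \right)} = 0 + v = v$)
$S{\left(R,x \right)} = \frac{R - 2 x}{2 R}$
$S{\left(33,H{\left(0 - 6 \right)} \right)} - 2116 = \frac{\frac{1}{2} \cdot 33 - \left(0 - 6\right)}{33} - 2116 = \frac{\frac{33}{2} - \left(0 - 6\right)}{33} - 2116 = \frac{\frac{33}{2} - -6}{33} - 2116 = \frac{\frac{33}{2} + 6}{33} - 2116 = \frac{1}{33} \cdot \frac{45}{2} - 2116 = \frac{15}{22} - 2116 = - \frac{46537}{22}$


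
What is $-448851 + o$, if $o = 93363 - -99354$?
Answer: $-256134$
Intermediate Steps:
$o = 192717$ ($o = 93363 + 99354 = 192717$)
$-448851 + o = -448851 + 192717 = -256134$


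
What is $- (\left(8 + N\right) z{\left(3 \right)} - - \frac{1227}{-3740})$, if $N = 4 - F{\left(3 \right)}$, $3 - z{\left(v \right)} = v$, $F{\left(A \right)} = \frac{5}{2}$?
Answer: $\frac{1227}{3740} \approx 0.32807$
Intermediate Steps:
$F{\left(A \right)} = \frac{5}{2}$ ($F{\left(A \right)} = 5 \cdot \frac{1}{2} = \frac{5}{2}$)
$z{\left(v \right)} = 3 - v$
$N = \frac{3}{2}$ ($N = 4 - \frac{5}{2} = \frac{3}{2} \approx 1.5$)
$- (\left(8 + N\right) z{\left(3 \right)} - - \frac{1227}{-3740}) = - (\left(8 + \frac{3}{2}\right) \left(3 - 3\right) - - \frac{1227}{-3740}) = - (\frac{19 \left(3 - 3\right)}{2} - \left(-1227\right) \left(- \frac{1}{3740}\right)) = - (\frac{19}{2} \cdot 0 - \frac{1227}{3740}) = - (0 - \frac{1227}{3740}) = \left(-1\right) \left(- \frac{1227}{3740}\right) = \frac{1227}{3740}$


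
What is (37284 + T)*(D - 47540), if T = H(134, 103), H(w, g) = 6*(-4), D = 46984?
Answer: -20716560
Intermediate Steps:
H(w, g) = -24
T = -24
(37284 + T)*(D - 47540) = (37284 - 24)*(46984 - 47540) = 37260*(-556) = -20716560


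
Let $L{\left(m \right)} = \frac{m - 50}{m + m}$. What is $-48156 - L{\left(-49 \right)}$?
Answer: $- \frac{4719387}{98} \approx -48157.0$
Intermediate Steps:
$L{\left(m \right)} = \frac{-50 + m}{2 m}$
$-48156 - L{\left(-49 \right)} = -48156 - \frac{-50 - 49}{2 \left(-49\right)} = -48156 - \frac{1}{2} \left(- \frac{1}{49}\right) \left(-99\right) = -48156 - \frac{99}{98} = - \frac{4719387}{98}$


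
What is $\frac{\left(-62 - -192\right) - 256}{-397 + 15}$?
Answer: $\frac{63}{191} \approx 0.32984$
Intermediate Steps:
$\frac{\left(-62 - -192\right) - 256}{-397 + 15} = \frac{\left(-62 + 192\right) - 256}{-382} = \left(130 - 256\right) \left(- \frac{1}{382}\right) = \left(-126\right) \left(- \frac{1}{382}\right) = \frac{63}{191}$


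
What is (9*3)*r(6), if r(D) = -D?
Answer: -162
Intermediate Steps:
(9*3)*r(6) = (9*3)*(-1*6) = 27*(-6) = -162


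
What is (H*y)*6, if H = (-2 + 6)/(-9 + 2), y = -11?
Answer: 264/7 ≈ 37.714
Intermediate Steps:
H = -4/7 (H = 4/(-7) = 4*(-⅐) = -4/7 ≈ -0.57143)
(H*y)*6 = -4/7*(-11)*6 = (44/7)*6 = 264/7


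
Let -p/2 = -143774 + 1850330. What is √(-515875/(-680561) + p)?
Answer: I*√32261791425002773/97223 ≈ 1847.5*I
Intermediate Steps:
p = -3413112 (p = -2*(-143774 + 1850330) = -2*1706556 = -3413112)
√(-515875/(-680561) + p) = √(-515875/(-680561) - 3413112) = √(-515875*(-1/680561) - 3413112) = √(515875/680561 - 3413112) = √(-2322830399957/680561) = I*√32261791425002773/97223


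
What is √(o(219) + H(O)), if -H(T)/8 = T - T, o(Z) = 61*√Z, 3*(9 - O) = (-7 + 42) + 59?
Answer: √61*219^(¼) ≈ 30.045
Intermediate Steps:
O = -67/3 (O = 9 - ((-7 + 42) + 59)/3 = 9 - (35 + 59)/3 = 9 - ⅓*94 = 9 - 94/3 = -67/3 ≈ -22.333)
H(T) = 0 (H(T) = -8*(T - T) = -8*0 = 0)
√(o(219) + H(O)) = √(61*√219 + 0) = √(61*√219) = √61*219^(¼)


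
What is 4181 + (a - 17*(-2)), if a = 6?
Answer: 4221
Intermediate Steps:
4181 + (a - 17*(-2)) = 4181 + (6 - 17*(-2)) = 4181 + (6 + 34) = 4181 + 40 = 4221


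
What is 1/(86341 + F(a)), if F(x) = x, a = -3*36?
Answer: 1/86233 ≈ 1.1596e-5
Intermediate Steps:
a = -108
1/(86341 + F(a)) = 1/(86341 - 108) = 1/86233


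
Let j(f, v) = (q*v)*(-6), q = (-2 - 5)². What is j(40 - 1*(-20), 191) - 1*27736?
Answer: -83890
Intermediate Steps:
q = 49 (q = (-7)² = 49)
j(f, v) = -294*v (j(f, v) = (49*v)*(-6) = -294*v)
j(40 - 1*(-20), 191) - 1*27736 = -294*191 - 1*27736 = -56154 - 27736 = -83890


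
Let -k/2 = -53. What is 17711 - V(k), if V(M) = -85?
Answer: 17796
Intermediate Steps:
k = 106 (k = -2*(-53) = 106)
17711 - V(k) = 17711 - 1*(-85) = 17711 + 85 = 17796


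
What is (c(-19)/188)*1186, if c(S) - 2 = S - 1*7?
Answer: -7116/47 ≈ -151.40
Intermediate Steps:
c(S) = -5 + S (c(S) = 2 + (S - 1*7) = 2 + (S - 7) = 2 + (-7 + S) = -5 + S)
(c(-19)/188)*1186 = ((-5 - 19)/188)*1186 = -24*1/188*1186 = -6/47*1186 = -7116/47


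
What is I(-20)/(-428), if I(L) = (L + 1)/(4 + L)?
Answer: -19/6848 ≈ -0.0027745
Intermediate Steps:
I(L) = (1 + L)/(4 + L)
I(-20)/(-428) = ((1 - 20)/(4 - 20))/(-428) = (-19/(-16))*(-1/428) = -1/16*(-19)*(-1/428) = (19/16)*(-1/428) = -19/6848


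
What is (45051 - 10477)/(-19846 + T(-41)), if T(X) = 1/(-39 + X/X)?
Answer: -1313812/754149 ≈ -1.7421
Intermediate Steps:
T(X) = -1/38 (T(X) = 1/(-39 + 1) = 1/(-38) = -1/38)
(45051 - 10477)/(-19846 + T(-41)) = (45051 - 10477)/(-19846 - 1/38) = 34574/(-754149/38) = 34574*(-38/754149) = -1313812/754149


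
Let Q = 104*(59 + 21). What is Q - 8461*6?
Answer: -42446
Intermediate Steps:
Q = 8320 (Q = 104*80 = 8320)
Q - 8461*6 = 8320 - 8461*6 = 8320 - 50766 = -42446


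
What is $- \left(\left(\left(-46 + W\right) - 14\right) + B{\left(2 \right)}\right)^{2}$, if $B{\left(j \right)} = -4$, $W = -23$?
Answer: $-7569$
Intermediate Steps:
$- \left(\left(\left(-46 + W\right) - 14\right) + B{\left(2 \right)}\right)^{2} = - \left(\left(\left(-46 - 23\right) - 14\right) - 4\right)^{2} = - \left(\left(-69 - 14\right) - 4\right)^{2} = - \left(-83 - 4\right)^{2} = - \left(-87\right)^{2} = \left(-1\right) 7569 = -7569$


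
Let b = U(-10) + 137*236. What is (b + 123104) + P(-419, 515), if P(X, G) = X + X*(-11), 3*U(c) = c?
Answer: 478868/3 ≈ 1.5962e+5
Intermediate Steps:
U(c) = c/3
P(X, G) = -10*X (P(X, G) = X - 11*X = -10*X)
b = 96986/3 (b = (⅓)*(-10) + 137*236 = -10/3 + 32332 = 96986/3 ≈ 32329.)
(b + 123104) + P(-419, 515) = (96986/3 + 123104) - 10*(-419) = 466298/3 + 4190 = 478868/3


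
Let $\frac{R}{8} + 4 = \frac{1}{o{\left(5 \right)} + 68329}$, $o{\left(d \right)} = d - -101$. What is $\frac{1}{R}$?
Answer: $- \frac{68435}{2189912} \approx -0.03125$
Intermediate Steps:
$o{\left(d \right)} = 101 + d$ ($o{\left(d \right)} = d + 101 = 101 + d$)
$R = - \frac{2189912}{68435}$ ($R = -32 + \frac{8}{\left(101 + 5\right) + 68329} = -32 + \frac{8}{106 + 68329} = -32 + \frac{8}{68435} = - \frac{2189912}{68435} \approx -32.0$)
$\frac{1}{R} = \frac{1}{- \frac{2189912}{68435}} = - \frac{68435}{2189912}$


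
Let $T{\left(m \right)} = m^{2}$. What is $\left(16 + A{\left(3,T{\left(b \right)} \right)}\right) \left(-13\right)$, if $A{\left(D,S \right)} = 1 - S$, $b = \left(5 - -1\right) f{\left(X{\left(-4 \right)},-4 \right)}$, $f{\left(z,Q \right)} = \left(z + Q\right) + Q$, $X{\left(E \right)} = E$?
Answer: $67171$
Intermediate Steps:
$f{\left(z,Q \right)} = z + 2 Q$ ($f{\left(z,Q \right)} = \left(Q + z\right) + Q = z + 2 Q$)
$b = -72$ ($b = \left(5 - -1\right) \left(-4 + 2 \left(-4\right)\right) = \left(5 + 1\right) \left(-4 - 8\right) = 6 \left(-12\right) = -72$)
$\left(16 + A{\left(3,T{\left(b \right)} \right)}\right) \left(-13\right) = \left(16 + \left(1 - \left(-72\right)^{2}\right)\right) \left(-13\right) = \left(16 + \left(1 - 5184\right)\right) \left(-13\right) = \left(16 - 5183\right) \left(-13\right) = \left(-5167\right) \left(-13\right) = 67171$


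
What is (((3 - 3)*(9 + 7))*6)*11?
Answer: 0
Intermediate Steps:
(((3 - 3)*(9 + 7))*6)*11 = ((0*16)*6)*11 = (0*6)*11 = 0*11 = 0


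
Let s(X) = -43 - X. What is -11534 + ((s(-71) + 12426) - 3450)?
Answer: -2530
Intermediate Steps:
-11534 + ((s(-71) + 12426) - 3450) = -11534 + (((-43 - 1*(-71)) + 12426) - 3450) = -11534 + (((-43 + 71) + 12426) - 3450) = -11534 + ((28 + 12426) - 3450) = -11534 + (12454 - 3450) = -11534 + 9004 = -2530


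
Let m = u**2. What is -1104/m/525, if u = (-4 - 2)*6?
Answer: -23/14175 ≈ -0.0016226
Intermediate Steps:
u = -36 (u = -6*6 = -36)
m = 1296 (m = (-36)**2 = 1296)
-1104/m/525 = -1104/1296/525 = -1104*1/1296*(1/525) = -23/27*1/525 = -23/14175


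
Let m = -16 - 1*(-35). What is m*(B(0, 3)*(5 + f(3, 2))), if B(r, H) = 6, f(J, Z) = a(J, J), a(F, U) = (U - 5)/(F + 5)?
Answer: 1083/2 ≈ 541.50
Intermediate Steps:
a(F, U) = (-5 + U)/(5 + F)
f(J, Z) = (-5 + J)/(5 + J)
m = 19 (m = -16 + 35 = 19)
m*(B(0, 3)*(5 + f(3, 2))) = 19*(6*(5 + (-5 + 3)/(5 + 3))) = 19*(6*(5 - 2/8)) = 19*(6*(5 + (⅛)*(-2))) = 19*(6*(5 - ¼)) = 19*(6*(19/4)) = 19*(57/2) = 1083/2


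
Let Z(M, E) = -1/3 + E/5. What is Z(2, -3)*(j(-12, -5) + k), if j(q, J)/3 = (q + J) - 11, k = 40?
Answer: 616/15 ≈ 41.067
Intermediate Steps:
j(q, J) = -33 + 3*J + 3*q (j(q, J) = 3*((q + J) - 11) = 3*((J + q) - 11) = 3*(-11 + J + q) = -33 + 3*J + 3*q)
Z(M, E) = -1/3 + E/5 (Z(M, E) = -1*1/3 + E*(1/5) = -1/3 + E/5)
Z(2, -3)*(j(-12, -5) + k) = (-1/3 + (1/5)*(-3))*((-33 + 3*(-5) + 3*(-12)) + 40) = (-1/3 - 3/5)*((-33 - 15 - 36) + 40) = -14*(-84 + 40)/15 = -14/15*(-44) = 616/15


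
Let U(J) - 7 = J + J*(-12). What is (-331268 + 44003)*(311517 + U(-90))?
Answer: -89774334210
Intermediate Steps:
U(J) = 7 - 11*J (U(J) = 7 + (J + J*(-12)) = 7 + (J - 12*J) = 7 - 11*J)
(-331268 + 44003)*(311517 + U(-90)) = (-331268 + 44003)*(311517 + (7 - 11*(-90))) = -287265*(311517 + (7 + 990)) = -287265*(311517 + 997) = -287265*312514 = -89774334210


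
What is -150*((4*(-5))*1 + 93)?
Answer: -10950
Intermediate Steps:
-150*((4*(-5))*1 + 93) = -150*(-20*1 + 93) = -150*(-20 + 93) = -150*73 = -10950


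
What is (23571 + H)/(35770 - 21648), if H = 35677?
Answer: 1288/307 ≈ 4.1954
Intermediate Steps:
(23571 + H)/(35770 - 21648) = (23571 + 35677)/(35770 - 21648) = 59248/14122 = 59248*(1/14122) = 1288/307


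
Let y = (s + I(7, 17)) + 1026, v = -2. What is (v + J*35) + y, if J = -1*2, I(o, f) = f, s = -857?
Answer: 114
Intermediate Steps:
J = -2
y = 186 (y = (-857 + 17) + 1026 = -840 + 1026 = 186)
(v + J*35) + y = (-2 - 2*35) + 186 = (-2 - 70) + 186 = -72 + 186 = 114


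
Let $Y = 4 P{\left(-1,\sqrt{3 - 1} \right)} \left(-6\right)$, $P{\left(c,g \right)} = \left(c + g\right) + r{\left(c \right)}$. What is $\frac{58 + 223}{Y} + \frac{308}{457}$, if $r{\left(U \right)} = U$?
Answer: $\frac{135809}{10968} + \frac{281 \sqrt{2}}{48} \approx 20.661$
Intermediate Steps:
$P{\left(c,g \right)} = g + 2 c$ ($P{\left(c,g \right)} = \left(c + g\right) + c = g + 2 c$)
$Y = 48 - 24 \sqrt{2}$ ($Y = 4 \left(\sqrt{3 - 1} + 2 \left(-1\right)\right) \left(-6\right) = 4 \left(\sqrt{2} - 2\right) \left(-6\right) = 4 \left(-2 + \sqrt{2}\right) \left(-6\right) = \left(-8 + 4 \sqrt{2}\right) \left(-6\right) = 48 - 24 \sqrt{2} \approx 14.059$)
$\frac{58 + 223}{Y} + \frac{308}{457} = \frac{58 + 223}{48 - 24 \sqrt{2}} + \frac{308}{457} = \frac{281}{48 - 24 \sqrt{2}} + 308 \cdot \frac{1}{457} = \frac{281}{48 - 24 \sqrt{2}} + \frac{308}{457} = \frac{308}{457} + \frac{281}{48 - 24 \sqrt{2}}$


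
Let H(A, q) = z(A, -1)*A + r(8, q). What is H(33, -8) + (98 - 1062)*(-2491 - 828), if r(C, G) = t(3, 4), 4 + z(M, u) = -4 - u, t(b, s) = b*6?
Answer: 3199303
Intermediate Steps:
t(b, s) = 6*b
z(M, u) = -8 - u (z(M, u) = -4 + (-4 - u) = -8 - u)
r(C, G) = 18 (r(C, G) = 6*3 = 18)
H(A, q) = 18 - 7*A (H(A, q) = (-8 - 1*(-1))*A + 18 = (-8 + 1)*A + 18 = -7*A + 18 = 18 - 7*A)
H(33, -8) + (98 - 1062)*(-2491 - 828) = (18 - 7*33) + (98 - 1062)*(-2491 - 828) = (18 - 231) - 964*(-3319) = -213 + 3199516 = 3199303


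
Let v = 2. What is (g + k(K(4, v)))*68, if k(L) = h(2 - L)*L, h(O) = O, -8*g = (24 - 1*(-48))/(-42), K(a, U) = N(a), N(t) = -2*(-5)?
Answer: -37978/7 ≈ -5425.4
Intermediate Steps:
N(t) = 10
K(a, U) = 10
g = 3/14 (g = -(24 - 1*(-48))/(8*(-42)) = -(24 + 48)*(-1)/(8*42) = -9*(-1)/42 = -⅛*(-12/7) = 3/14 ≈ 0.21429)
k(L) = L*(2 - L) (k(L) = (2 - L)*L = L*(2 - L))
(g + k(K(4, v)))*68 = (3/14 + 10*(2 - 1*10))*68 = (3/14 + 10*(2 - 10))*68 = (3/14 + 10*(-8))*68 = (3/14 - 80)*68 = -1117/14*68 = -37978/7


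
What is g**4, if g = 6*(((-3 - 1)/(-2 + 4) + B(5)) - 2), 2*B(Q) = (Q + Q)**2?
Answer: 5802782976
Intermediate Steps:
B(Q) = 2*Q**2 (B(Q) = (Q + Q)**2/2 = (2*Q)**2/2 = (4*Q**2)/2 = 2*Q**2)
g = 276 (g = 6*(((-3 - 1)/(-2 + 4) + 2*5**2) - 2) = 6*((-4/2 + 2*25) - 2) = 6*((-4*1/2 + 50) - 2) = 6*((-2 + 50) - 2) = 6*(48 - 2) = 6*46 = 276)
g**4 = 276**4 = 5802782976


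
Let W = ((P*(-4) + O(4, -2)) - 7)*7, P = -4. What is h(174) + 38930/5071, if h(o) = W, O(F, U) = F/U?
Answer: 287409/5071 ≈ 56.677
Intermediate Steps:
W = 49 (W = ((-4*(-4) + 4/(-2)) - 7)*7 = ((16 + 4*(-1/2)) - 7)*7 = ((16 - 2) - 7)*7 = (14 - 7)*7 = 7*7 = 49)
h(o) = 49
h(174) + 38930/5071 = 49 + 38930/5071 = 287409/5071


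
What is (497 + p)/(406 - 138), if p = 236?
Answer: 733/268 ≈ 2.7351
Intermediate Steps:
(497 + p)/(406 - 138) = (497 + 236)/(406 - 138) = 733/268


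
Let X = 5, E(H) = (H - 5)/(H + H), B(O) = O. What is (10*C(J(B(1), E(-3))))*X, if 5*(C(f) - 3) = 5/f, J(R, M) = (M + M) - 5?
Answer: 900/7 ≈ 128.57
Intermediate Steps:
E(H) = (-5 + H)/(2*H) (E(H) = (-5 + H)/((2*H)) = (-5 + H)*(1/(2*H)) = (-5 + H)/(2*H))
J(R, M) = -5 + 2*M (J(R, M) = 2*M - 5 = -5 + 2*M)
C(f) = 3 + 1/f (C(f) = 3 + (5/f)/5 = 3 + 1/f)
(10*C(J(B(1), E(-3))))*X = (10*(3 + 1/(-5 + 2*((½)*(-5 - 3)/(-3)))))*5 = (10*(3 + 1/(-5 + 2*((½)*(-⅓)*(-8)))))*5 = (10*(3 + 1/(-5 + 2*(4/3))))*5 = (10*(3 + 1/(-5 + 8/3)))*5 = (10*(3 + 1/(-7/3)))*5 = (10*(3 - 3/7))*5 = (10*(18/7))*5 = (180/7)*5 = 900/7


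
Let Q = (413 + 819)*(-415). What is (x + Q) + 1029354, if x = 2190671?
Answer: 2708745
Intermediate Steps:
Q = -511280 (Q = 1232*(-415) = -511280)
(x + Q) + 1029354 = (2190671 - 511280) + 1029354 = 1679391 + 1029354 = 2708745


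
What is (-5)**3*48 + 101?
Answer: -5899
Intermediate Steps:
(-5)**3*48 + 101 = -125*48 + 101 = -6000 + 101 = -5899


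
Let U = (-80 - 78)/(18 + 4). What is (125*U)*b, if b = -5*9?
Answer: 444375/11 ≈ 40398.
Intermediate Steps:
b = -45
U = -79/11 (U = -158/22 = -158*1/22 = -79/11 ≈ -7.1818)
(125*U)*b = (125*(-79/11))*(-45) = -9875/11*(-45) = 444375/11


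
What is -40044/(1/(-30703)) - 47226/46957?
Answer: 57732266506698/46957 ≈ 1.2295e+9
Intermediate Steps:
-40044/(1/(-30703)) - 47226/46957 = -40044/(-1/30703) - 47226*1/46957 = -40044*(-30703) - 47226/46957 = 1229470932 - 47226/46957 = 57732266506698/46957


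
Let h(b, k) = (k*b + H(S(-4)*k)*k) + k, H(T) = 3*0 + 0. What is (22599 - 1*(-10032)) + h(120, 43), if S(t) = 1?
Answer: 37834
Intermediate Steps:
H(T) = 0 (H(T) = 0 + 0 = 0)
h(b, k) = k + b*k (h(b, k) = (k*b + 0*k) + k = (b*k + 0) + k = b*k + k = k + b*k)
(22599 - 1*(-10032)) + h(120, 43) = (22599 - 1*(-10032)) + 43*(1 + 120) = (22599 + 10032) + 43*121 = 32631 + 5203 = 37834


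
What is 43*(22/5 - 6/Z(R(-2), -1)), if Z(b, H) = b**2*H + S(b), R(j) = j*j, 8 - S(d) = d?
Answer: 2107/10 ≈ 210.70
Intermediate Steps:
S(d) = 8 - d
R(j) = j**2
Z(b, H) = 8 - b + H*b**2 (Z(b, H) = b**2*H + (8 - b) = H*b**2 + (8 - b) = 8 - b + H*b**2)
43*(22/5 - 6/Z(R(-2), -1)) = 43*(22/5 - 6/(8 - 1*(-2)**2 - ((-2)**2)**2)) = 43*(22*(1/5) - 6/(8 - 1*4 - 1*4**2)) = 43*(22/5 - 6/(8 - 4 - 1*16)) = 43*(22/5 - 6/(8 - 4 - 16)) = 43*(22/5 - 6/(-12)) = 43*(22/5 - 6*(-1/12)) = 43*(22/5 + 1/2) = 43*(49/10) = 2107/10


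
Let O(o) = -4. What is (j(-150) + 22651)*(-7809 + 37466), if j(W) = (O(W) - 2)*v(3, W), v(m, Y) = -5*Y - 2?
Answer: 538660091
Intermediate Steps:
v(m, Y) = -2 - 5*Y
j(W) = 12 + 30*W (j(W) = (-4 - 2)*(-2 - 5*W) = -6*(-2 - 5*W) = 12 + 30*W)
(j(-150) + 22651)*(-7809 + 37466) = ((12 + 30*(-150)) + 22651)*(-7809 + 37466) = ((12 - 4500) + 22651)*29657 = (-4488 + 22651)*29657 = 18163*29657 = 538660091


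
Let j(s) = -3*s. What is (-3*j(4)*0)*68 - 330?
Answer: -330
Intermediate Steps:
(-3*j(4)*0)*68 - 330 = (-(-9)*4*0)*68 - 330 = (-3*(-12)*0)*68 - 330 = (36*0)*68 - 330 = 0*68 - 330 = 0 - 330 = -330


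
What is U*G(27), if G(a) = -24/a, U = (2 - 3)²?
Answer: -8/9 ≈ -0.88889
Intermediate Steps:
U = 1 (U = (-1)² = 1)
U*G(27) = 1*(-24/27) = 1*(-24*1/27) = 1*(-8/9) = -8/9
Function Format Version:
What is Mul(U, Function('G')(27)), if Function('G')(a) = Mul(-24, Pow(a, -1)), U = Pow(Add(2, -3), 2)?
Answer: Rational(-8, 9) ≈ -0.88889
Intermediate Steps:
U = 1 (U = Pow(-1, 2) = 1)
Mul(U, Function('G')(27)) = Mul(1, Mul(-24, Pow(27, -1))) = Mul(1, Mul(-24, Rational(1, 27))) = Mul(1, Rational(-8, 9)) = Rational(-8, 9)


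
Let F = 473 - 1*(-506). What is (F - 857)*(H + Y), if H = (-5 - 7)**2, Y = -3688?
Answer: -432368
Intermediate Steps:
H = 144 (H = (-12)**2 = 144)
F = 979 (F = 473 + 506 = 979)
(F - 857)*(H + Y) = (979 - 857)*(144 - 3688) = 122*(-3544) = -432368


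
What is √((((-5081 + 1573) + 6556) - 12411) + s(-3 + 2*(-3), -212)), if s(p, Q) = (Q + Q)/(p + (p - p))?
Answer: I*√83843/3 ≈ 96.519*I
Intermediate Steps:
s(p, Q) = 2*Q/p (s(p, Q) = (2*Q)/(p + 0) = (2*Q)/p = 2*Q/p)
√((((-5081 + 1573) + 6556) - 12411) + s(-3 + 2*(-3), -212)) = √((((-5081 + 1573) + 6556) - 12411) + 2*(-212)/(-3 + 2*(-3))) = √(((-3508 + 6556) - 12411) + 2*(-212)/(-3 - 6)) = √((3048 - 12411) + 2*(-212)/(-9)) = √(-9363 + 2*(-212)*(-⅑)) = √(-9363 + 424/9) = √(-83843/9) = I*√83843/3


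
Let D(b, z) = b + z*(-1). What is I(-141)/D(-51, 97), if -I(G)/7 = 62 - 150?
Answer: -154/37 ≈ -4.1622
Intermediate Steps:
I(G) = 616 (I(G) = -7*(62 - 150) = -7*(-88) = 616)
D(b, z) = b - z
I(-141)/D(-51, 97) = 616/(-51 - 1*97) = 616/(-51 - 97) = 616/(-148) = 616*(-1/148) = -154/37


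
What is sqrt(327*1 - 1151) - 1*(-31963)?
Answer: 31963 + 2*I*sqrt(206) ≈ 31963.0 + 28.705*I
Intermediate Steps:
sqrt(327*1 - 1151) - 1*(-31963) = sqrt(327 - 1151) + 31963 = sqrt(-824) + 31963 = 2*I*sqrt(206) + 31963 = 31963 + 2*I*sqrt(206)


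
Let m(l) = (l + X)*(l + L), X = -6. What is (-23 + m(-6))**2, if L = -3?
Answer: 7225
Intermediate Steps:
m(l) = (-6 + l)*(-3 + l) (m(l) = (l - 6)*(l - 3) = (-6 + l)*(-3 + l))
(-23 + m(-6))**2 = (-23 + (18 + (-6)**2 - 9*(-6)))**2 = (-23 + (18 + 36 + 54))**2 = (-23 + 108)**2 = 85**2 = 7225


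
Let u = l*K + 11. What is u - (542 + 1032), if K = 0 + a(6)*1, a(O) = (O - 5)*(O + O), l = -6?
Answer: -1635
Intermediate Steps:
a(O) = 2*O*(-5 + O) (a(O) = (-5 + O)*(2*O) = 2*O*(-5 + O))
K = 12 (K = 0 + (2*6*(-5 + 6))*1 = 0 + (2*6*1)*1 = 0 + 12*1 = 0 + 12 = 12)
u = -61 (u = -6*12 + 11 = -72 + 11 = -61)
u - (542 + 1032) = -61 - (542 + 1032) = -61 - 1*1574 = -61 - 1574 = -1635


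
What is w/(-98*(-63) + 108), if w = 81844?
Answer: 40922/3141 ≈ 13.028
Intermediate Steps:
w/(-98*(-63) + 108) = 81844/(-98*(-63) + 108) = 81844/(6174 + 108) = 81844/6282 = 81844*(1/6282) = 40922/3141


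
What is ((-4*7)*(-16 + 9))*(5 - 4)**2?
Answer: 196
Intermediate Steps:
((-4*7)*(-16 + 9))*(5 - 4)**2 = -28*(-7)*1**2 = 196*1 = 196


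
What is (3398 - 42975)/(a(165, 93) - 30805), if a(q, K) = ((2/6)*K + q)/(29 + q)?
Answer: 3838969/2987987 ≈ 1.2848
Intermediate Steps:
a(q, K) = (q + K/3)/(29 + q) (a(q, K) = ((2*(⅙))*K + q)/(29 + q) = (K/3 + q)/(29 + q) = (q + K/3)/(29 + q))
(3398 - 42975)/(a(165, 93) - 30805) = (3398 - 42975)/((165 + (⅓)*93)/(29 + 165) - 30805) = -39577/((165 + 31)/194 - 30805) = -39577/((1/194)*196 - 30805) = -39577/(98/97 - 30805) = -39577/(-2987987/97) = -39577*(-97/2987987) = 3838969/2987987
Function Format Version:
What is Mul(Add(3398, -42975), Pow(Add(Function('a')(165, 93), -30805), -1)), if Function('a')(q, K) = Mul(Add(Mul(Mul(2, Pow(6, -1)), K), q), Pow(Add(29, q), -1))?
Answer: Rational(3838969, 2987987) ≈ 1.2848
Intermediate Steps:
Function('a')(q, K) = Mul(Pow(Add(29, q), -1), Add(q, Mul(Rational(1, 3), K))) (Function('a')(q, K) = Mul(Add(Mul(Mul(2, Rational(1, 6)), K), q), Pow(Add(29, q), -1)) = Mul(Add(Mul(Rational(1, 3), K), q), Pow(Add(29, q), -1)) = Mul(Add(q, Mul(Rational(1, 3), K)), Pow(Add(29, q), -1)) = Mul(Pow(Add(29, q), -1), Add(q, Mul(Rational(1, 3), K))))
Mul(Add(3398, -42975), Pow(Add(Function('a')(165, 93), -30805), -1)) = Mul(Add(3398, -42975), Pow(Add(Mul(Pow(Add(29, 165), -1), Add(165, Mul(Rational(1, 3), 93))), -30805), -1)) = Mul(-39577, Pow(Add(Mul(Pow(194, -1), Add(165, 31)), -30805), -1)) = Mul(-39577, Pow(Add(Mul(Rational(1, 194), 196), -30805), -1)) = Mul(-39577, Pow(Add(Rational(98, 97), -30805), -1)) = Mul(-39577, Pow(Rational(-2987987, 97), -1)) = Mul(-39577, Rational(-97, 2987987)) = Rational(3838969, 2987987)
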